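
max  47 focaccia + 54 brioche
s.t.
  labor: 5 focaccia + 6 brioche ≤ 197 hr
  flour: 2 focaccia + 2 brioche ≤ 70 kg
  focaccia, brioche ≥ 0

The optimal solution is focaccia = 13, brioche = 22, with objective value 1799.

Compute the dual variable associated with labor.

At the optimum: labor uses 197 of 197 (binding); flour uses 70 of 70 (binding).
From A_Bᵀ y = c: 5·y_labor + 2·y_flour = 47; 6·y_labor + 2·y_flour = 54.
→ y_labor = 7 and y_flour = 6.
Shadow price of labor = 7.

7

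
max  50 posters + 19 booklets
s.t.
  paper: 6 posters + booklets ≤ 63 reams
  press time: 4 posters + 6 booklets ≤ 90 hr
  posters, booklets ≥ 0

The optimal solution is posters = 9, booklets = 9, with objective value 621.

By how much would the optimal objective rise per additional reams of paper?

At the optimum: paper uses 63 of 63 (binding); press time uses 90 of 90 (binding).
Dual feasibility on the basic columns requires 6·y_paper + 4·y_press time = 50, 1·y_paper + 6·y_press time = 19.
This yields shadow prices y_paper = 7, y_press time = 2.
Shadow price of paper = 7.

7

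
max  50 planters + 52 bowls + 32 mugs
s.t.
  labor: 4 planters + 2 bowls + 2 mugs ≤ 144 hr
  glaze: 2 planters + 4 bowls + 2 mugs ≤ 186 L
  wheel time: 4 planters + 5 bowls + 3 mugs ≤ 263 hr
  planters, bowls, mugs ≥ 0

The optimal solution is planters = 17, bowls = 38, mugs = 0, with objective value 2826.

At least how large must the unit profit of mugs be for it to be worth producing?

Binding: labor and glaze. Non-binding: wheel time (5 unused).
Since wheel time is not tight, its dual is 0.
From A_Bᵀ y = c: 4·y_labor + 2·y_glaze = 50; 2·y_labor + 4·y_glaze = 52.
Solving: y_labor = 8, y_glaze = 9.
mugs enters the basis when its profit ≥ yᵀa₃ = 8·2 + 9·2 = 34.

34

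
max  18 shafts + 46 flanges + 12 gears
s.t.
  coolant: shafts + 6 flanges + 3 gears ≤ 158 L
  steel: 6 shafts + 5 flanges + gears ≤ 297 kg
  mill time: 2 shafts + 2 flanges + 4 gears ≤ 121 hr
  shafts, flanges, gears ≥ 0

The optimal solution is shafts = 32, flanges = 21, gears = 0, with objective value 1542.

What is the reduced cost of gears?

-8

Binding: coolant and steel. Non-binding: mill time (15 unused).
By complementary slackness, y = 0 for the non-binding constraint.
Dual feasibility on the basic columns requires 1·y_coolant + 6·y_steel = 18, 6·y_coolant + 5·y_steel = 46.
This yields shadow prices y_coolant = 6, y_steel = 2.
Reduced cost of gears: c₃ − yᵀa₃ = 12 − (6·3 + 2·1) = 12 − 20 = -8.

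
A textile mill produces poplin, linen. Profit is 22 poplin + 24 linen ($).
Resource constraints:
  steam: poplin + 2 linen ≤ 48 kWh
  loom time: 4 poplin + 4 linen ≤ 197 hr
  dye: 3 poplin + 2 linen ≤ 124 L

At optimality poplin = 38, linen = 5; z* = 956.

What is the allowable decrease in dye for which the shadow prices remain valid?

Binding constraints: steam, dye. The basis is B = [[1,2],[3,2]] with det -4.
Per unit decrease in dye, x* moves by d = (-0.5, 0.25).
The basis stays optimal until poplin reaches 0; allowable decrease = 76 L.

76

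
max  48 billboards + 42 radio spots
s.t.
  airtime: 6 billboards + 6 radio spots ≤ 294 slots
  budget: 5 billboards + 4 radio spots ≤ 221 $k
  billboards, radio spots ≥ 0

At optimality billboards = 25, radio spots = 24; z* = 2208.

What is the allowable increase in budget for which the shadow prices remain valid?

Binding constraints: airtime, budget. The basis is B = [[6,6],[5,4]] with det -6.
Per unit increase in budget, x* moves by d = (1, -1).
The basis stays optimal until radio spots reaches 0; allowable increase = 24 $k.

24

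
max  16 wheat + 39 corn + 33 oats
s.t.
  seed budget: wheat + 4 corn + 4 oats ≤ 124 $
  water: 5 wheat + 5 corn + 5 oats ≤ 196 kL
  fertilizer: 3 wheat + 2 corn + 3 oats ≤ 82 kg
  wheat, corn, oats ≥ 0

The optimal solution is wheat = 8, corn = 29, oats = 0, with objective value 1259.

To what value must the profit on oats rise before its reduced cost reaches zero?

Check each constraint at x*: seed budget 124/124 (tight); water 185/196 (slack 11); fertilizer 82/82 (tight).
By complementary slackness, y = 0 for the non-binding constraint.
Dual feasibility on the basic columns requires 1·y_seed budget + 3·y_fertilizer = 16, 4·y_seed budget + 2·y_fertilizer = 39.
→ y_seed budget = 8.5 and y_fertilizer = 2.5.
oats enters the basis when its profit ≥ yᵀa₃ = 8.5·4 + 2.5·3 = 41.5.

41.5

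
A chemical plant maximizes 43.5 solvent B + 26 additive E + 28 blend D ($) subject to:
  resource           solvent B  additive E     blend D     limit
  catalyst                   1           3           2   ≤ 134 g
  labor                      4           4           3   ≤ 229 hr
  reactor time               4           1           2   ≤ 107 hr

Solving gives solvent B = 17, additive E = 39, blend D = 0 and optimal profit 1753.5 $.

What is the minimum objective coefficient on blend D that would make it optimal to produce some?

At the optimum: catalyst uses 134 of 134 (binding); labor uses 224 of 229 (slack = 5); reactor time uses 107 of 107 (binding).
Slack constraints have shadow price 0 (complementary slackness).
Dual feasibility on the basic columns requires 1·y_catalyst + 4·y_reactor time = 43.5, 3·y_catalyst + 1·y_reactor time = 26.
This yields shadow prices y_catalyst = 5.5, y_reactor time = 9.5.
blend D enters the basis when its profit ≥ yᵀa₃ = 5.5·2 + 9.5·2 = 30.

30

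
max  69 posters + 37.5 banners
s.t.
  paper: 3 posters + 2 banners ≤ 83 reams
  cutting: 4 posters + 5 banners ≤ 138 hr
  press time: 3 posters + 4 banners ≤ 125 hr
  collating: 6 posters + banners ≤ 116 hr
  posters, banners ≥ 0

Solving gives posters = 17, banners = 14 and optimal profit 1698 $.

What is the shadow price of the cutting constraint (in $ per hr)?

6

Check each constraint at x*: paper 79/83 (slack 4); cutting 138/138 (tight); press time 107/125 (slack 18); collating 116/116 (tight).
Since paper, press time are not tight, their duals are 0.
From A_Bᵀ y = c: 4·y_cutting + 6·y_collating = 69; 5·y_cutting + 1·y_collating = 37.5.
This yields shadow prices y_cutting = 6, y_collating = 7.5.
Shadow price of cutting = 6.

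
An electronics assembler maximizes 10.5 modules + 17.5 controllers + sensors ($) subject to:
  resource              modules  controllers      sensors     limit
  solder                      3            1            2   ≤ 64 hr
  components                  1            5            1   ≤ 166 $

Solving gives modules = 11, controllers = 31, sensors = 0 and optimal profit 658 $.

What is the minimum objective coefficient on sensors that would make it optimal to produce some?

Check each constraint at x*: solder 64/64 (tight); components 166/166 (tight).
The binding rows give the dual system: 3·y_solder + 1·y_components = 10.5 and 1·y_solder + 5·y_components = 17.5.
→ y_solder = 2.5 and y_components = 3.
sensors enters the basis when its profit ≥ yᵀa₃ = 2.5·2 + 3·1 = 8.

8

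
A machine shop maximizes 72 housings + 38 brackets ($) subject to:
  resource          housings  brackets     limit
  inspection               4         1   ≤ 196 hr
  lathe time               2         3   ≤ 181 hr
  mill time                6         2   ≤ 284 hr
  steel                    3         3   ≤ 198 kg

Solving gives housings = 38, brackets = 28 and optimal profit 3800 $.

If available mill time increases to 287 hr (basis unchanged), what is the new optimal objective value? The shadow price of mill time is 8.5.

Δb = 3, so new z* = 3800 + (8.5)·(3) = 3800 + 25.5 = 3825.5.

3825.5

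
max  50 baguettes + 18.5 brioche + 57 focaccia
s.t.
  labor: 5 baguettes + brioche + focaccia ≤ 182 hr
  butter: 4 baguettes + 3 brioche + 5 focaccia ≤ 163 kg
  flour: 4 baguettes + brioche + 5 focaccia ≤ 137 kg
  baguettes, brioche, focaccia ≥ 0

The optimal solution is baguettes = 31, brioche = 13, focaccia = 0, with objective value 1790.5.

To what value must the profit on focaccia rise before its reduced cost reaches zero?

62.5

Check each constraint at x*: labor 168/182 (slack 14); butter 163/163 (tight); flour 137/137 (tight).
Slack constraints have shadow price 0 (complementary slackness).
From A_Bᵀ y = c: 4·y_butter + 4·y_flour = 50; 3·y_butter + 1·y_flour = 18.5.
→ y_butter = 3 and y_flour = 9.5.
focaccia enters the basis when its profit ≥ yᵀa₃ = 3·5 + 9.5·5 = 62.5.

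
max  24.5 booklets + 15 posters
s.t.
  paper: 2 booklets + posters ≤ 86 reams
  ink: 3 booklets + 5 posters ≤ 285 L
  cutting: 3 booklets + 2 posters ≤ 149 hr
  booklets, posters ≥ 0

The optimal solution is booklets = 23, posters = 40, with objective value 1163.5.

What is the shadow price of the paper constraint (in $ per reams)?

At the optimum: paper uses 86 of 86 (binding); ink uses 269 of 285 (slack = 16); cutting uses 149 of 149 (binding).
Slack constraints have shadow price 0 (complementary slackness).
From A_Bᵀ y = c: 2·y_paper + 3·y_cutting = 24.5; 1·y_paper + 2·y_cutting = 15.
This yields shadow prices y_paper = 4, y_cutting = 5.5.
Shadow price of paper = 4.

4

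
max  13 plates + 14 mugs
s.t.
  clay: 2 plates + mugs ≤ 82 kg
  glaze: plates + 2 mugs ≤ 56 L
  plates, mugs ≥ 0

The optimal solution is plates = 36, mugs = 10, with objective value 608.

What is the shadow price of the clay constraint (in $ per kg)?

4

At the optimum: clay uses 82 of 82 (binding); glaze uses 56 of 56 (binding).
From A_Bᵀ y = c: 2·y_clay + 1·y_glaze = 13; 1·y_clay + 2·y_glaze = 14.
→ y_clay = 4 and y_glaze = 5.
Shadow price of clay = 4.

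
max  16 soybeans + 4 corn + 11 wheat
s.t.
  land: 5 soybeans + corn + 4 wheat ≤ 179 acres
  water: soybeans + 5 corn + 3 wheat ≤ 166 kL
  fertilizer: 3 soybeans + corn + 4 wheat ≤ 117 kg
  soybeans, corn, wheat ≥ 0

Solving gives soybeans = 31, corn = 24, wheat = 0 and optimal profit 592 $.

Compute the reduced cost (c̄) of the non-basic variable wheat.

-5

At the optimum: land uses 179 of 179 (binding); water uses 151 of 166 (slack = 15); fertilizer uses 117 of 117 (binding).
By complementary slackness, y = 0 for the non-binding constraint.
The binding rows give the dual system: 5·y_land + 3·y_fertilizer = 16 and 1·y_land + 1·y_fertilizer = 4.
→ y_land = 2 and y_fertilizer = 2.
Reduced cost of wheat: c₃ − yᵀa₃ = 11 − (2·4 + 2·4) = 11 − 16 = -5.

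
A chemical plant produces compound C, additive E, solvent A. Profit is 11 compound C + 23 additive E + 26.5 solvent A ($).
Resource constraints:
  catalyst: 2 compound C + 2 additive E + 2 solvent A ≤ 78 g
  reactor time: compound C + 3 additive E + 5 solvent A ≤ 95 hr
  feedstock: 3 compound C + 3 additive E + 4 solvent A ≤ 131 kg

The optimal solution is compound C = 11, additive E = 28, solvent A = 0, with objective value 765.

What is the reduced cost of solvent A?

At the optimum: catalyst uses 78 of 78 (binding); reactor time uses 95 of 95 (binding); feedstock uses 117 of 131 (slack = 14).
Since feedstock is not tight, its dual is 0.
From A_Bᵀ y = c: 2·y_catalyst + 1·y_reactor time = 11; 2·y_catalyst + 3·y_reactor time = 23.
Solving: y_catalyst = 2.5, y_reactor time = 6.
Reduced cost of solvent A: c₃ − yᵀa₃ = 26.5 − (2.5·2 + 6·5) = 26.5 − 35 = -8.5.

-8.5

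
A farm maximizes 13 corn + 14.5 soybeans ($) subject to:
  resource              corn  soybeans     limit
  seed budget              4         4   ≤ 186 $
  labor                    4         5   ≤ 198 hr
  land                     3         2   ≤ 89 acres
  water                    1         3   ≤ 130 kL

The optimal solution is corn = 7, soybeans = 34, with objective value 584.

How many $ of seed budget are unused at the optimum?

22

seed budget used = 4·7 + 4·34 = 164; slack = 186 − 164 = 22.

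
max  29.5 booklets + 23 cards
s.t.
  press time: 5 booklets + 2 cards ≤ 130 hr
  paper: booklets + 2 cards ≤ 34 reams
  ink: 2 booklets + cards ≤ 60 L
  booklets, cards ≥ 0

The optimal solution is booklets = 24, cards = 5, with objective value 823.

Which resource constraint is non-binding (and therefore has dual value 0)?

press time: 130/130 (binding)
paper: 34/34 (binding)
ink: 53/60 (slack 7)
By complementary slackness, a constraint with positive slack has shadow price 0 → ink.

ink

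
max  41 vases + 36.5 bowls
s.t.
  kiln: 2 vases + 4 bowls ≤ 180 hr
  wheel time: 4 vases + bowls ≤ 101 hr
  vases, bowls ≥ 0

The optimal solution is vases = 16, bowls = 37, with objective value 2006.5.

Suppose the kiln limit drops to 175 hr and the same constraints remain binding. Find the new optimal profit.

Check each constraint at x*: kiln 180/180 (tight); wheel time 101/101 (tight).
From A_Bᵀ y = c: 2·y_kiln + 4·y_wheel time = 41; 4·y_kiln + 1·y_wheel time = 36.5.
This yields shadow prices y_kiln = 7.5, y_wheel time = 6.5.
Δz = y_kiln·Δb = 7.5 × (-5) = -37.5, so new z* = 2006.5 − 37.5 = 1969.

1969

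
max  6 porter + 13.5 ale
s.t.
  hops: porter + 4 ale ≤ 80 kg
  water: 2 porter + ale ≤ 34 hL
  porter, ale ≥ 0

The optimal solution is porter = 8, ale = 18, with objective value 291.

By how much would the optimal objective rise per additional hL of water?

Check each constraint at x*: hops 80/80 (tight); water 34/34 (tight).
The binding rows give the dual system: 1·y_hops + 2·y_water = 6 and 4·y_hops + 1·y_water = 13.5.
This yields shadow prices y_hops = 3, y_water = 1.5.
Shadow price of water = 1.5.

1.5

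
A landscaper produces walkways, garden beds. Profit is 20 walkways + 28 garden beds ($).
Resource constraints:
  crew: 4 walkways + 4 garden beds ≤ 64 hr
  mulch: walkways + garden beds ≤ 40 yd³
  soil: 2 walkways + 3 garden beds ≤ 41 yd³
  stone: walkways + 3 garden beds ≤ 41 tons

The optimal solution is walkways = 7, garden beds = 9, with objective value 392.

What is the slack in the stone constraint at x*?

stone used = 1·7 + 3·9 = 34; slack = 41 − 34 = 7.

7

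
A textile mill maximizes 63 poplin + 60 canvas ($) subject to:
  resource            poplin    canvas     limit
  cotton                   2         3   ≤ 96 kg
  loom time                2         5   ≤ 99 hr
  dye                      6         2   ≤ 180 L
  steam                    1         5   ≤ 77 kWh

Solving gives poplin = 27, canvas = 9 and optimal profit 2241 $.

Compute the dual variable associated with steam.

0

At the optimum: cotton uses 81 of 96 (slack = 15); loom time uses 99 of 99 (binding); dye uses 180 of 180 (binding); steam uses 72 of 77 (slack = 5).
Since cotton, steam are not tight, their duals are 0.
From A_Bᵀ y = c: 2·y_loom time + 6·y_dye = 63; 5·y_loom time + 2·y_dye = 60.
Solving: y_loom time = 9, y_dye = 7.5.
Shadow price of steam = 0.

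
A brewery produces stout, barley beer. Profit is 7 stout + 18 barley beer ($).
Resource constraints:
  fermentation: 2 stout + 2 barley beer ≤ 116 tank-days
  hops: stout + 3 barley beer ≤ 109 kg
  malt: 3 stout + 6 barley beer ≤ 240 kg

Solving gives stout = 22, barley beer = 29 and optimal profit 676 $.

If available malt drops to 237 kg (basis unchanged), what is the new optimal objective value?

673

Binding: hops and malt. Non-binding: fermentation (14 unused).
By complementary slackness, y = 0 for the non-binding constraint.
From A_Bᵀ y = c: 1·y_hops + 3·y_malt = 7; 3·y_hops + 6·y_malt = 18.
This yields shadow prices y_hops = 4, y_malt = 1.
Δz = y_malt·Δb = 1 × (-3) = -3, so new z* = 676 − 3 = 673.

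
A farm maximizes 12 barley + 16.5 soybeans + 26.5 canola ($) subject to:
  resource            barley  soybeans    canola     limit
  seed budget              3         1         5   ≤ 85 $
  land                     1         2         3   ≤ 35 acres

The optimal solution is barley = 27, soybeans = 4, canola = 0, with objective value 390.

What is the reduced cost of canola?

Both seed budget and land are binding at x*.
The binding rows give the dual system: 3·y_seed budget + 1·y_land = 12 and 1·y_seed budget + 2·y_land = 16.5.
Solving: y_seed budget = 1.5, y_land = 7.5.
Reduced cost of canola: c₃ − yᵀa₃ = 26.5 − (1.5·5 + 7.5·3) = 26.5 − 30 = -3.5.

-3.5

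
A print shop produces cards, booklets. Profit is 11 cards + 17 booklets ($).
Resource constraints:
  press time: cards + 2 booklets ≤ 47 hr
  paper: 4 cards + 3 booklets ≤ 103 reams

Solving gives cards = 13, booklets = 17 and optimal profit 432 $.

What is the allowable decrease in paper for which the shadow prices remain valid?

Binding constraints: press time, paper. The basis is B = [[1,2],[4,3]] with det -5.
Per unit decrease in paper, x* moves by d = (-0.4, 0.2).
The basis stays optimal until cards reaches 0; allowable decrease = 32.5 reams.

32.5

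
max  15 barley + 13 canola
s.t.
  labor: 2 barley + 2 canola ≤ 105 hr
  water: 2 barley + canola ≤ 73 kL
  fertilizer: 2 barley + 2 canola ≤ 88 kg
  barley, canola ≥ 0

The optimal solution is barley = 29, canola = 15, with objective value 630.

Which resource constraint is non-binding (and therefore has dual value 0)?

labor

labor: 88/105 (slack 17)
water: 73/73 (binding)
fertilizer: 88/88 (binding)
By complementary slackness, a constraint with positive slack has shadow price 0 → labor.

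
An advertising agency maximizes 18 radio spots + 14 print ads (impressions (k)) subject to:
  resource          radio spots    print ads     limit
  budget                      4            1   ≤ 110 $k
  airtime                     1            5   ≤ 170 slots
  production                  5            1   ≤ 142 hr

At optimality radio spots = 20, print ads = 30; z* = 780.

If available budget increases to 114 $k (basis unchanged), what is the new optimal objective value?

796

Check each constraint at x*: budget 110/110 (tight); airtime 170/170 (tight); production 130/142 (slack 12).
Since production is not tight, its dual is 0.
From A_Bᵀ y = c: 4·y_budget + 1·y_airtime = 18; 1·y_budget + 5·y_airtime = 14.
This yields shadow prices y_budget = 4, y_airtime = 2.
Δz = y_budget·Δb = 4 × (4) = 16, so new z* = 780 + 16 = 796.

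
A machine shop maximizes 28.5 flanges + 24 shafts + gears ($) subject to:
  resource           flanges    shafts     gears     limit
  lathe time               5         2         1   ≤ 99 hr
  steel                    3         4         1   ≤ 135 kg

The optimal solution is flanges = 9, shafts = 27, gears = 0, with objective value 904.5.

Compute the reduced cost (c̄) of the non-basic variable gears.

-6.5

Both lathe time and steel are binding at x*.
The binding rows give the dual system: 5·y_lathe time + 3·y_steel = 28.5 and 2·y_lathe time + 4·y_steel = 24.
Solving: y_lathe time = 3, y_steel = 4.5.
Reduced cost of gears: c₃ − yᵀa₃ = 1 − (3·1 + 4.5·1) = 1 − 7.5 = -6.5.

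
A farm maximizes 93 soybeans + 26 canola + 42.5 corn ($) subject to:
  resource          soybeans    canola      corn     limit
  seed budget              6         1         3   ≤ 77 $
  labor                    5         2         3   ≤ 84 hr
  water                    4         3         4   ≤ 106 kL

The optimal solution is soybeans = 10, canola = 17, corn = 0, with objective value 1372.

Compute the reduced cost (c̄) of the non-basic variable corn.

At the optimum: seed budget uses 77 of 77 (binding); labor uses 84 of 84 (binding); water uses 91 of 106 (slack = 15).
Since water is not tight, its dual is 0.
The binding rows give the dual system: 6·y_seed budget + 5·y_labor = 93 and 1·y_seed budget + 2·y_labor = 26.
Solving: y_seed budget = 8, y_labor = 9.
Reduced cost of corn: c₃ − yᵀa₃ = 42.5 − (8·3 + 9·3) = 42.5 − 51 = -8.5.

-8.5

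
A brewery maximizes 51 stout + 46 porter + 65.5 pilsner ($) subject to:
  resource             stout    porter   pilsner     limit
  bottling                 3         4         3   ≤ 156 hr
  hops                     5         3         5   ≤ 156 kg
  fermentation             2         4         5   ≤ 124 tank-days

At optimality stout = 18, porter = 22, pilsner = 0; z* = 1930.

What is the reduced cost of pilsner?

At the optimum: bottling uses 142 of 156 (slack = 14); hops uses 156 of 156 (binding); fermentation uses 124 of 124 (binding).
Slack constraints have shadow price 0 (complementary slackness).
The binding rows give the dual system: 5·y_hops + 2·y_fermentation = 51 and 3·y_hops + 4·y_fermentation = 46.
→ y_hops = 8 and y_fermentation = 5.5.
Reduced cost of pilsner: c₃ − yᵀa₃ = 65.5 − (8·5 + 5.5·5) = 65.5 − 67.5 = -2.

-2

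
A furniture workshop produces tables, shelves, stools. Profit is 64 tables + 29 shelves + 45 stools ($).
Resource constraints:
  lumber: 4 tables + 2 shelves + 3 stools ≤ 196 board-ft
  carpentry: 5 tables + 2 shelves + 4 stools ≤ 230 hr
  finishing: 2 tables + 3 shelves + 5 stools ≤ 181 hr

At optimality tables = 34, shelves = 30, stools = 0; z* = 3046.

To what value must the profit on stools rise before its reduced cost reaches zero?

49.5

Check each constraint at x*: lumber 196/196 (tight); carpentry 230/230 (tight); finishing 158/181 (slack 23).
Since finishing is not tight, its dual is 0.
From A_Bᵀ y = c: 4·y_lumber + 5·y_carpentry = 64; 2·y_lumber + 2·y_carpentry = 29.
This yields shadow prices y_lumber = 8.5, y_carpentry = 6.
stools enters the basis when its profit ≥ yᵀa₃ = 8.5·3 + 6·4 = 49.5.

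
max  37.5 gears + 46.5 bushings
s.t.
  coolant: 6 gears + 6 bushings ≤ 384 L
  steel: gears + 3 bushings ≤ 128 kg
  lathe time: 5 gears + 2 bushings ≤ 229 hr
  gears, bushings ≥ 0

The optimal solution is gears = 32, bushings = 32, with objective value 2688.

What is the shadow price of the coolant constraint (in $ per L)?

Check each constraint at x*: coolant 384/384 (tight); steel 128/128 (tight); lathe time 224/229 (slack 5).
Since lathe time is not tight, its dual is 0.
The binding rows give the dual system: 6·y_coolant + 1·y_steel = 37.5 and 6·y_coolant + 3·y_steel = 46.5.
Solving: y_coolant = 5.5, y_steel = 4.5.
Shadow price of coolant = 5.5.

5.5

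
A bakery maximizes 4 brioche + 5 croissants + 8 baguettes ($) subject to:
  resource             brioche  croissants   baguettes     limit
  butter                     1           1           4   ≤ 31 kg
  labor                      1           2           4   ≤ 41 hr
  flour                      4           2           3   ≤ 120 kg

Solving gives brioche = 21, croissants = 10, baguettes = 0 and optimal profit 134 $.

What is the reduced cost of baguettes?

Binding: butter and labor. Non-binding: flour (16 unused).
Since flour is not tight, its dual is 0.
The binding rows give the dual system: 1·y_butter + 1·y_labor = 4 and 1·y_butter + 2·y_labor = 5.
→ y_butter = 3 and y_labor = 1.
Reduced cost of baguettes: c₃ − yᵀa₃ = 8 − (3·4 + 1·4) = 8 − 16 = -8.

-8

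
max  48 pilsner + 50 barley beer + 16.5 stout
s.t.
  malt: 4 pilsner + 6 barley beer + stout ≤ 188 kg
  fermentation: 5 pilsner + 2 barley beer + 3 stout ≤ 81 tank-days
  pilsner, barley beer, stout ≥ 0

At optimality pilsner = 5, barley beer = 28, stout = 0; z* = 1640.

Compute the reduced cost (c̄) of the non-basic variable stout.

Both malt and fermentation are binding at x*.
From A_Bᵀ y = c: 4·y_malt + 5·y_fermentation = 48; 6·y_malt + 2·y_fermentation = 50.
→ y_malt = 7 and y_fermentation = 4.
Reduced cost of stout: c₃ − yᵀa₃ = 16.5 − (7·1 + 4·3) = 16.5 − 19 = -2.5.

-2.5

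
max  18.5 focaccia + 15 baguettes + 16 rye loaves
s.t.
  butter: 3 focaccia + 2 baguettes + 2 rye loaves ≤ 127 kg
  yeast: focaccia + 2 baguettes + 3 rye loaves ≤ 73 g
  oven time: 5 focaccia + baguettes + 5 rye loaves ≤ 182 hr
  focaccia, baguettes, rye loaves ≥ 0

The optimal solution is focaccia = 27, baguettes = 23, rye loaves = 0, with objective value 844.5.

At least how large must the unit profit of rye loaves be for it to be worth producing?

17

At the optimum: butter uses 127 of 127 (binding); yeast uses 73 of 73 (binding); oven time uses 158 of 182 (slack = 24).
Since oven time is not tight, its dual is 0.
The binding rows give the dual system: 3·y_butter + 1·y_yeast = 18.5 and 2·y_butter + 2·y_yeast = 15.
→ y_butter = 5.5 and y_yeast = 2.
rye loaves enters the basis when its profit ≥ yᵀa₃ = 5.5·2 + 2·3 = 17.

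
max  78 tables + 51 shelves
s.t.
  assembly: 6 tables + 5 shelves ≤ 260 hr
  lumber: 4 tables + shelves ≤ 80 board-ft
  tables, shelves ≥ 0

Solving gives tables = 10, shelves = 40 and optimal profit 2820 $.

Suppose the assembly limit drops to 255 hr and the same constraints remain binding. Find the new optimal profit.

At the optimum: assembly uses 260 of 260 (binding); lumber uses 80 of 80 (binding).
From A_Bᵀ y = c: 6·y_assembly + 4·y_lumber = 78; 5·y_assembly + 1·y_lumber = 51.
Solving: y_assembly = 9, y_lumber = 6.
Δz = y_assembly·Δb = 9 × (-5) = -45, so new z* = 2820 − 45 = 2775.

2775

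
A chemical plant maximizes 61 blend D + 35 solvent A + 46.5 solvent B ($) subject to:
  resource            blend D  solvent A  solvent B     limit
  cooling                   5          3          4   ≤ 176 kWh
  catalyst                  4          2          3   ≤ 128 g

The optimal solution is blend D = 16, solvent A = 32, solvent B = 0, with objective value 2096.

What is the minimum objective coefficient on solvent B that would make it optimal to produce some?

Both cooling and catalyst are binding at x*.
Dual feasibility on the basic columns requires 5·y_cooling + 4·y_catalyst = 61, 3·y_cooling + 2·y_catalyst = 35.
Solving: y_cooling = 9, y_catalyst = 4.
solvent B enters the basis when its profit ≥ yᵀa₃ = 9·4 + 4·3 = 48.

48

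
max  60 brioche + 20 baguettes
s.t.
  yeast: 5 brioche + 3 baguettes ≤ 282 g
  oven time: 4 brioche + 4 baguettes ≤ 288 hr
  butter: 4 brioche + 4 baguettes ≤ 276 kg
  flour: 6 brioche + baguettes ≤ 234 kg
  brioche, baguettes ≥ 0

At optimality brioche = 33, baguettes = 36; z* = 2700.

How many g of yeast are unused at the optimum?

yeast used = 5·33 + 3·36 = 273; slack = 282 − 273 = 9.

9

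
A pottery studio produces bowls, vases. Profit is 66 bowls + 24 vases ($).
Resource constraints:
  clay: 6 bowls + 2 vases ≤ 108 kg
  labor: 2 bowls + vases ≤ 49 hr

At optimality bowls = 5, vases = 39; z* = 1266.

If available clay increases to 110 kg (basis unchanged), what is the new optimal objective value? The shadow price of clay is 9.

Δb = 2, so new z* = 1266 + (9)·(2) = 1266 + 18 = 1284.

1284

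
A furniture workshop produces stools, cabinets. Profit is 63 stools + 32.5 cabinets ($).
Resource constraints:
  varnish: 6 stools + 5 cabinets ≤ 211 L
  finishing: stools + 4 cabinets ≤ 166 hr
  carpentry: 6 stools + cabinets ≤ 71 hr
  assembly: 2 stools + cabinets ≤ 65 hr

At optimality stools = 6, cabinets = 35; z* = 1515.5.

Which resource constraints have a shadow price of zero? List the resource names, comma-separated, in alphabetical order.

assembly, finishing

varnish: 211/211 (binding)
finishing: 146/166 (slack 20)
carpentry: 71/71 (binding)
assembly: 47/65 (slack 18)
By complementary slackness, a constraint with positive slack has shadow price 0 → assembly, finishing.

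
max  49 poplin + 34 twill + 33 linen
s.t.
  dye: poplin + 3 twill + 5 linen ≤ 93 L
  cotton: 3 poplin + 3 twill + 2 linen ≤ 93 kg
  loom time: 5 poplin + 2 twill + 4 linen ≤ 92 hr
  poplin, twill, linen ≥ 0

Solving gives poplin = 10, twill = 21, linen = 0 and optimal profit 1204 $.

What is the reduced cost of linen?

At the optimum: dye uses 73 of 93 (slack = 20); cotton uses 93 of 93 (binding); loom time uses 92 of 92 (binding).
By complementary slackness, y = 0 for the non-binding constraint.
Dual feasibility on the basic columns requires 3·y_cotton + 5·y_loom time = 49, 3·y_cotton + 2·y_loom time = 34.
→ y_cotton = 8 and y_loom time = 5.
Reduced cost of linen: c₃ − yᵀa₃ = 33 − (8·2 + 5·4) = 33 − 36 = -3.

-3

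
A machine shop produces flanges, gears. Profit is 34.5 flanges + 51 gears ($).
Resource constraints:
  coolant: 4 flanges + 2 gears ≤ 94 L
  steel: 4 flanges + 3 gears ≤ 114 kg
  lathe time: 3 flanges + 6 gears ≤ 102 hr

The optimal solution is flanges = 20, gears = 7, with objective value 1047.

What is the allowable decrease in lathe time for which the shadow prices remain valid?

Binding constraints: coolant, lathe time. The basis is B = [[4,2],[3,6]] with det 18.
Per unit decrease in lathe time, x* moves by d = (0.1111, -0.2222).
The basis stays optimal until gears reaches 0; allowable decrease = 31.5 hr.

31.5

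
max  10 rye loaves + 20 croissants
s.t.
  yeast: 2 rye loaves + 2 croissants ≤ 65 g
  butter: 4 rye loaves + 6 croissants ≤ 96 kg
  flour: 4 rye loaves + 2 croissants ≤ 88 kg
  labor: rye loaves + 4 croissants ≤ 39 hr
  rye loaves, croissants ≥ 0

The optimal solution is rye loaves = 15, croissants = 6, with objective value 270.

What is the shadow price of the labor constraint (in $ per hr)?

Check each constraint at x*: yeast 42/65 (slack 23); butter 96/96 (tight); flour 72/88 (slack 16); labor 39/39 (tight).
Since yeast, flour are not tight, their duals are 0.
Dual feasibility on the basic columns requires 4·y_butter + 1·y_labor = 10, 6·y_butter + 4·y_labor = 20.
Solving: y_butter = 2, y_labor = 2.
Shadow price of labor = 2.

2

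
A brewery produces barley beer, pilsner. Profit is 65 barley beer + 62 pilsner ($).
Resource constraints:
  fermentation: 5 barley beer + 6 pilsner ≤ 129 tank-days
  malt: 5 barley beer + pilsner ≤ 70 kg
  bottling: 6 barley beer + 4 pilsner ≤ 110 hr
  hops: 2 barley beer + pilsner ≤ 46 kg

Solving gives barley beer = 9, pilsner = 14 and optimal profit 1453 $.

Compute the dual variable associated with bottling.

At the optimum: fermentation uses 129 of 129 (binding); malt uses 59 of 70 (slack = 11); bottling uses 110 of 110 (binding); hops uses 32 of 46 (slack = 14).
Slack constraints have shadow price 0 (complementary slackness).
The binding rows give the dual system: 5·y_fermentation + 6·y_bottling = 65 and 6·y_fermentation + 4·y_bottling = 62.
Solving: y_fermentation = 7, y_bottling = 5.
Shadow price of bottling = 5.

5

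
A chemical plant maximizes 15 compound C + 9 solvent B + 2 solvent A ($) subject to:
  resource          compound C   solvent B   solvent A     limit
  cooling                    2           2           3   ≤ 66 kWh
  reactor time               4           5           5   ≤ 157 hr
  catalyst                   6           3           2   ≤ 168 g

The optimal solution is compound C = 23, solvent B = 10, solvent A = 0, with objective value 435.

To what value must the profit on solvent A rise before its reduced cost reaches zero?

At the optimum: cooling uses 66 of 66 (binding); reactor time uses 142 of 157 (slack = 15); catalyst uses 168 of 168 (binding).
By complementary slackness, y = 0 for the non-binding constraint.
Dual feasibility on the basic columns requires 2·y_cooling + 6·y_catalyst = 15, 2·y_cooling + 3·y_catalyst = 9.
→ y_cooling = 1.5 and y_catalyst = 2.
solvent A enters the basis when its profit ≥ yᵀa₃ = 1.5·3 + 2·2 = 8.5.

8.5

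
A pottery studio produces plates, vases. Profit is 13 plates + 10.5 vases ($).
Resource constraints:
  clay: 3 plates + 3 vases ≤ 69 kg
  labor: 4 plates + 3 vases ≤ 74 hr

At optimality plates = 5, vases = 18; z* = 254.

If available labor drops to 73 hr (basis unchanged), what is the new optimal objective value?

251.5

Check each constraint at x*: clay 69/69 (tight); labor 74/74 (tight).
From A_Bᵀ y = c: 3·y_clay + 4·y_labor = 13; 3·y_clay + 3·y_labor = 10.5.
This yields shadow prices y_clay = 1, y_labor = 2.5.
Δz = y_labor·Δb = 2.5 × (-1) = -2.5, so new z* = 254 − 2.5 = 251.5.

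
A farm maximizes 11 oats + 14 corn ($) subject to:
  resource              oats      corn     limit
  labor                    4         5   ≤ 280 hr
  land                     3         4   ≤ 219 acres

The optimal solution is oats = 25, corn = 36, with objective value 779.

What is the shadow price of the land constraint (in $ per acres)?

1

Both labor and land are binding at x*.
From A_Bᵀ y = c: 4·y_labor + 3·y_land = 11; 5·y_labor + 4·y_land = 14.
Solving: y_labor = 2, y_land = 1.
Shadow price of land = 1.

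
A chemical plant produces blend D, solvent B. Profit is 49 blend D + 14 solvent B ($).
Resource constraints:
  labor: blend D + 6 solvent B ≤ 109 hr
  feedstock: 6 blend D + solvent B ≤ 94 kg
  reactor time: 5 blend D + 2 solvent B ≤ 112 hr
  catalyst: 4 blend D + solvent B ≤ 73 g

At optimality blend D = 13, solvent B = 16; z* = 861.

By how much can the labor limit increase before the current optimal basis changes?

Binding constraints: labor, feedstock. The basis is B = [[1,6],[6,1]] with det -35.
Per unit increase in labor, x* moves by d = (-0.0286, 0.1714).
The basis stays optimal until reactor time becomes binding; allowable increase = 75 hr.

75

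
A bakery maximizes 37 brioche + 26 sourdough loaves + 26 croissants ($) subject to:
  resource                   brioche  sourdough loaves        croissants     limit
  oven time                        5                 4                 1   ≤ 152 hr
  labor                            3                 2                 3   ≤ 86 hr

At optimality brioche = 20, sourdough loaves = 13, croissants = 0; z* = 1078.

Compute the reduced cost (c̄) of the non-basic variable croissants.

Check each constraint at x*: oven time 152/152 (tight); labor 86/86 (tight).
From A_Bᵀ y = c: 5·y_oven time + 3·y_labor = 37; 4·y_oven time + 2·y_labor = 26.
This yields shadow prices y_oven time = 2, y_labor = 9.
Reduced cost of croissants: c₃ − yᵀa₃ = 26 − (2·1 + 9·3) = 26 − 29 = -3.

-3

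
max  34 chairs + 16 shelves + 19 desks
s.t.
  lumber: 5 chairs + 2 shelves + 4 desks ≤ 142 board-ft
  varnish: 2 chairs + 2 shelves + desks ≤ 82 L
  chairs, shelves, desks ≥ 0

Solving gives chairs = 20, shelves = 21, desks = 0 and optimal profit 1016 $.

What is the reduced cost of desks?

At the optimum: lumber uses 142 of 142 (binding); varnish uses 82 of 82 (binding).
Dual feasibility on the basic columns requires 5·y_lumber + 2·y_varnish = 34, 2·y_lumber + 2·y_varnish = 16.
Solving: y_lumber = 6, y_varnish = 2.
Reduced cost of desks: c₃ − yᵀa₃ = 19 − (6·4 + 2·1) = 19 − 26 = -7.

-7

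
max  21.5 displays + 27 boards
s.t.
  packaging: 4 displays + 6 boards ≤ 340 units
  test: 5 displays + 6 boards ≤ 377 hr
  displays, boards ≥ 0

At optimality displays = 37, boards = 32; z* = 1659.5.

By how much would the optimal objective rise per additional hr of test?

Check each constraint at x*: packaging 340/340 (tight); test 377/377 (tight).
Dual feasibility on the basic columns requires 4·y_packaging + 5·y_test = 21.5, 6·y_packaging + 6·y_test = 27.
Solving: y_packaging = 1, y_test = 3.5.
Shadow price of test = 3.5.

3.5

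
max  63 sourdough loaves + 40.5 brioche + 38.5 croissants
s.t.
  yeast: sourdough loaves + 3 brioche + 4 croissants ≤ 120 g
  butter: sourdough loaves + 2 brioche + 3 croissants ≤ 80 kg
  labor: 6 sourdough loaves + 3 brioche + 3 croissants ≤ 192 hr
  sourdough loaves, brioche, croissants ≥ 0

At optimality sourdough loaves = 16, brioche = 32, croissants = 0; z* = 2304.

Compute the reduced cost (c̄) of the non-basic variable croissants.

At the optimum: yeast uses 112 of 120 (slack = 8); butter uses 80 of 80 (binding); labor uses 192 of 192 (binding).
Slack constraints have shadow price 0 (complementary slackness).
Dual feasibility on the basic columns requires 1·y_butter + 6·y_labor = 63, 2·y_butter + 3·y_labor = 40.5.
This yields shadow prices y_butter = 6, y_labor = 9.5.
Reduced cost of croissants: c₃ − yᵀa₃ = 38.5 − (6·3 + 9.5·3) = 38.5 − 46.5 = -8.

-8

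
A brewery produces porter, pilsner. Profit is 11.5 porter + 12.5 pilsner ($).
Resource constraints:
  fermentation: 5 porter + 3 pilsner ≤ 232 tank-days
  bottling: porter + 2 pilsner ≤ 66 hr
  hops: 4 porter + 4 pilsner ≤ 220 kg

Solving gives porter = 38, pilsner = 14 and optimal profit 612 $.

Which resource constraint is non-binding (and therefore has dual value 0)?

hops

fermentation: 232/232 (binding)
bottling: 66/66 (binding)
hops: 208/220 (slack 12)
By complementary slackness, a constraint with positive slack has shadow price 0 → hops.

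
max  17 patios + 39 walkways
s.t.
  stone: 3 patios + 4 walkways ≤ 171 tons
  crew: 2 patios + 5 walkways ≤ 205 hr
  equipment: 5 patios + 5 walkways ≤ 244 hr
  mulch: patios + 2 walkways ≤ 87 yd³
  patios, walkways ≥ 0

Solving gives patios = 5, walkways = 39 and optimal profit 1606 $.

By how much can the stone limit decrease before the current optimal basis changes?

7

Binding constraints: stone, crew. The basis is B = [[3,4],[2,5]] with det 7.
Per unit decrease in stone, x* moves by d = (-0.7143, 0.2857).
The basis stays optimal until patios reaches 0; allowable decrease = 7 tons.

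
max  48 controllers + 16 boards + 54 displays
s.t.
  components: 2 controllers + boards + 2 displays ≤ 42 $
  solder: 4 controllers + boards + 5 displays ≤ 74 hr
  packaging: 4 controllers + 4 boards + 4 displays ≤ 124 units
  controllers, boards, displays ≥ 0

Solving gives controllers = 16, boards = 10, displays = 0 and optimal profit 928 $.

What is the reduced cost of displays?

Binding: components and solder. Non-binding: packaging (20 unused).
Since packaging is not tight, its dual is 0.
From A_Bᵀ y = c: 2·y_components + 4·y_solder = 48; 1·y_components + 1·y_solder = 16.
Solving: y_components = 8, y_solder = 8.
Reduced cost of displays: c₃ − yᵀa₃ = 54 − (8·2 + 8·5) = 54 − 56 = -2.

-2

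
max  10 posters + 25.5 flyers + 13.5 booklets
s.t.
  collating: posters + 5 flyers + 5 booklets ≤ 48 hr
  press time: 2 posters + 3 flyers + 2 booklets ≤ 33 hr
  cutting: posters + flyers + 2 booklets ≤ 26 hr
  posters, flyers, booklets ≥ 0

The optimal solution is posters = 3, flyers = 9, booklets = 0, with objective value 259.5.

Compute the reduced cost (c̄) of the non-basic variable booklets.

At the optimum: collating uses 48 of 48 (binding); press time uses 33 of 33 (binding); cutting uses 12 of 26 (slack = 14).
Slack constraints have shadow price 0 (complementary slackness).
From A_Bᵀ y = c: 1·y_collating + 2·y_press time = 10; 5·y_collating + 3·y_press time = 25.5.
Solving: y_collating = 3, y_press time = 3.5.
Reduced cost of booklets: c₃ − yᵀa₃ = 13.5 − (3·5 + 3.5·2) = 13.5 − 22 = -8.5.

-8.5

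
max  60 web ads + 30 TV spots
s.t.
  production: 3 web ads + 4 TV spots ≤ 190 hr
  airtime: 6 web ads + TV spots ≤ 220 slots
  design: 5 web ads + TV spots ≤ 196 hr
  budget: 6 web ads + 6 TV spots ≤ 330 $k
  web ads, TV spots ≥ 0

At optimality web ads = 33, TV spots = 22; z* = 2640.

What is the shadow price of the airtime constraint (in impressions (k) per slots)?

6

Binding: airtime and budget. Non-binding: production (3 unused), design (9 unused).
Slack constraints have shadow price 0 (complementary slackness).
The binding rows give the dual system: 6·y_airtime + 6·y_budget = 60 and 1·y_airtime + 6·y_budget = 30.
→ y_airtime = 6 and y_budget = 4.
Shadow price of airtime = 6.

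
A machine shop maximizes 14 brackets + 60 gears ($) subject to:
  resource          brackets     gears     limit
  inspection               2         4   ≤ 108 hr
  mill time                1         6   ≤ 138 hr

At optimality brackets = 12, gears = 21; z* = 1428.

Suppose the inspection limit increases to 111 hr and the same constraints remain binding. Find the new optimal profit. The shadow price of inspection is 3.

1437

Δb = 3, so new z* = 1428 + (3)·(3) = 1428 + 9 = 1437.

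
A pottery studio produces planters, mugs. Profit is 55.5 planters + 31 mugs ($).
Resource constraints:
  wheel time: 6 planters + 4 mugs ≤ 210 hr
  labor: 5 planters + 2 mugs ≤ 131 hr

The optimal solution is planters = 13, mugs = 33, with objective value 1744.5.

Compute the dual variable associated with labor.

Check each constraint at x*: wheel time 210/210 (tight); labor 131/131 (tight).
The binding rows give the dual system: 6·y_wheel time + 5·y_labor = 55.5 and 4·y_wheel time + 2·y_labor = 31.
Solving: y_wheel time = 5.5, y_labor = 4.5.
Shadow price of labor = 4.5.

4.5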